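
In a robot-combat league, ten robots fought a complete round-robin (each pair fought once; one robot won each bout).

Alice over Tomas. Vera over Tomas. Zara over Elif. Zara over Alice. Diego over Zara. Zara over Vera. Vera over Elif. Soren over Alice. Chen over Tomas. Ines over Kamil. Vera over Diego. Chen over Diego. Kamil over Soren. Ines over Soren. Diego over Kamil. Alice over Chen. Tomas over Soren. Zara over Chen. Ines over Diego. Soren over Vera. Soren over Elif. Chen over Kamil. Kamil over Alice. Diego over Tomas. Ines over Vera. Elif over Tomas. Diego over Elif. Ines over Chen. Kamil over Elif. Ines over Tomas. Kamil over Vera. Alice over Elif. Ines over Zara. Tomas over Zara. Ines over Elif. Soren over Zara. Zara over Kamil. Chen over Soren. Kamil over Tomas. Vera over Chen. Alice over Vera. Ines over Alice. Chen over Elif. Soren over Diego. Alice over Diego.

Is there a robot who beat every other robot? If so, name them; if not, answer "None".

Ines has 9 wins out of 9 opponents — a perfect record.

Ines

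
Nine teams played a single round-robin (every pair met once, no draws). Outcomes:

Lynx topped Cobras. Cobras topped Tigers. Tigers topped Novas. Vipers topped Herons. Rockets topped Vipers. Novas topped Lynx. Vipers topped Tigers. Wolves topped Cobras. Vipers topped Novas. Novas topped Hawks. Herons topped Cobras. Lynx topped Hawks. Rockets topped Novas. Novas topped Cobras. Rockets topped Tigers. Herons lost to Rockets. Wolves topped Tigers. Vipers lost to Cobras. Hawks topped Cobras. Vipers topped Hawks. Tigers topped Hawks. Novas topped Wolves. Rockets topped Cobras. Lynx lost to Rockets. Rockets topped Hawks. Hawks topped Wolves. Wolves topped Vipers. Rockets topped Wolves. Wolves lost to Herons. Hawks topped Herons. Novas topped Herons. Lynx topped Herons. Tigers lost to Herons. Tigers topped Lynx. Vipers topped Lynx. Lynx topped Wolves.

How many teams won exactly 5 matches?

2

Win totals: Cobras 2, Lynx 4, Vipers 5, Wolves 3, Herons 3, Tigers 3, Hawks 3, Novas 5, Rockets 8.
Exactly 5: Vipers, Novas — 2 teams.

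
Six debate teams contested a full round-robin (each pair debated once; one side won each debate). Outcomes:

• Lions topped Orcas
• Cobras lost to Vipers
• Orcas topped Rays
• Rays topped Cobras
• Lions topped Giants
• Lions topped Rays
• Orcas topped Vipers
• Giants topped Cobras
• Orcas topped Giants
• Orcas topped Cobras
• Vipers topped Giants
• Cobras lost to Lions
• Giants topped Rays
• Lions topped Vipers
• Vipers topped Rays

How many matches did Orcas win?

4

Orcas' results: beat Rays, Giants, Cobras, Vipers; lost to Lions.
That is 4 wins.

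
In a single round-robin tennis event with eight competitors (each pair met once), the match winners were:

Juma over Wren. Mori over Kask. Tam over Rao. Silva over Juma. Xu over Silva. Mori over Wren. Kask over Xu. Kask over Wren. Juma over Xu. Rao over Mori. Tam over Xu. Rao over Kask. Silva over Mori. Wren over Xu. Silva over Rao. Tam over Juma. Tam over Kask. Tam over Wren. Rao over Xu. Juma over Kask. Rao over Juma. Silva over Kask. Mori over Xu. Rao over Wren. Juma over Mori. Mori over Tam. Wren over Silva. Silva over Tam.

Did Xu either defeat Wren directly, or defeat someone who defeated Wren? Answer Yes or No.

No

Xu did not beat Wren directly.
Xu beat Silva, but each of them lost to Wren. No two-step path.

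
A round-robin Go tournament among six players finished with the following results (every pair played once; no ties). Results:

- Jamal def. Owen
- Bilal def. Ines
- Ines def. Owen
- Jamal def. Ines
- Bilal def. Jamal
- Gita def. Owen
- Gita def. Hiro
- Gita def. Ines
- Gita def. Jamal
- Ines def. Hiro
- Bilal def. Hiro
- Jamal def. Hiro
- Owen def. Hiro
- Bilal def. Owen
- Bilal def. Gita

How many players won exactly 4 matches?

1

Win totals: Ines 2, Gita 4, Bilal 5, Jamal 3, Hiro 0, Owen 1.
Exactly 4: Gita — 1 player.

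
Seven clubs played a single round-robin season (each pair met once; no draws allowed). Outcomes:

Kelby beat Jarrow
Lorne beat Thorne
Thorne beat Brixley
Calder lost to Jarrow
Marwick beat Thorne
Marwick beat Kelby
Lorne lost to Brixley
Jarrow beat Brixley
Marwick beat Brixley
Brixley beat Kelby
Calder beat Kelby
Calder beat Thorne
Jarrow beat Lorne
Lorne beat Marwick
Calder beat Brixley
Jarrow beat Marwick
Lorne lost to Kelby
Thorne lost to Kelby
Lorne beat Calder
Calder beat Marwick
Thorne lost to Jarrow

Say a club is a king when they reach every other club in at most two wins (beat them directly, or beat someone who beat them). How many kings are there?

4

Calder reaches everyone (king).
Jarrow reaches everyone (king).
Kelby reaches everyone (king).
Lorne cannot reach Jarrow in two steps.
Brixley reaches everyone (king).
Marwick cannot reach Calder in two steps.
Thorne cannot reach Calder, Jarrow, Marwick in two steps.
Kings: Calder, Jarrow, Kelby, Brixley — 4.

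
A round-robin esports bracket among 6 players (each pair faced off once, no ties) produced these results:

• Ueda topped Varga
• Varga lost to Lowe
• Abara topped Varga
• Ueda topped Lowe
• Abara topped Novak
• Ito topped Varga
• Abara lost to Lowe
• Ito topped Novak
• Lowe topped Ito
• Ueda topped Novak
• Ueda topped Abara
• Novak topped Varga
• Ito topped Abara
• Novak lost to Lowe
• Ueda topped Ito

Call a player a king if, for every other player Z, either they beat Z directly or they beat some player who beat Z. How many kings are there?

Varga cannot reach Abara, Lowe, Novak, Ueda, Ito in two steps.
Abara cannot reach Lowe, Ueda, Ito in two steps.
Lowe cannot reach Ueda in two steps.
Novak cannot reach Abara, Lowe, Ueda, Ito in two steps.
Ueda reaches everyone (king).
Ito cannot reach Lowe, Ueda in two steps.
Kings: Ueda — 1.

1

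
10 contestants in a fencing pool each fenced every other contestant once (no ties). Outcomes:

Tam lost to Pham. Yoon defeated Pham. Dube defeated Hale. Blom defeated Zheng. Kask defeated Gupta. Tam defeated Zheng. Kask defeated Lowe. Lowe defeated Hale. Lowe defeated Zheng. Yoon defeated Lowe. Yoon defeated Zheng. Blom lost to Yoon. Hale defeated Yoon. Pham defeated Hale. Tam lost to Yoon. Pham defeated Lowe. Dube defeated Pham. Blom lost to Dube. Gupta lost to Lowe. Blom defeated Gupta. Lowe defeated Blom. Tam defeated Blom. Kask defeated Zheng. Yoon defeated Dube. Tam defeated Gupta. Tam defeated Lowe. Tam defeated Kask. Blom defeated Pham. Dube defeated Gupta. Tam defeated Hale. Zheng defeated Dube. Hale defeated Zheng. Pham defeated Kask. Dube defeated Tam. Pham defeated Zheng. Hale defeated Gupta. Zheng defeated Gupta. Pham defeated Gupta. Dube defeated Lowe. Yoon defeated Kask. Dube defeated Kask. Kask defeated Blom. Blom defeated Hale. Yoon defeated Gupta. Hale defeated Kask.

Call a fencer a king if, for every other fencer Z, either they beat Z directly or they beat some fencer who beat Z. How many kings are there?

Hale reaches everyone (king).
Tam reaches everyone (king).
Kask cannot reach Tam, Yoon in two steps.
Gupta cannot reach Hale, Tam, Kask, Lowe, Yoon, Dube, Pham, Zheng, Blom in two steps.
Lowe cannot reach Tam in two steps.
Yoon reaches everyone (king).
Dube reaches everyone (king).
Pham reaches everyone (king).
Zheng cannot reach Yoon in two steps.
Blom reaches everyone (king).
Kings: Hale, Tam, Yoon, Dube, Pham, Blom — 6.

6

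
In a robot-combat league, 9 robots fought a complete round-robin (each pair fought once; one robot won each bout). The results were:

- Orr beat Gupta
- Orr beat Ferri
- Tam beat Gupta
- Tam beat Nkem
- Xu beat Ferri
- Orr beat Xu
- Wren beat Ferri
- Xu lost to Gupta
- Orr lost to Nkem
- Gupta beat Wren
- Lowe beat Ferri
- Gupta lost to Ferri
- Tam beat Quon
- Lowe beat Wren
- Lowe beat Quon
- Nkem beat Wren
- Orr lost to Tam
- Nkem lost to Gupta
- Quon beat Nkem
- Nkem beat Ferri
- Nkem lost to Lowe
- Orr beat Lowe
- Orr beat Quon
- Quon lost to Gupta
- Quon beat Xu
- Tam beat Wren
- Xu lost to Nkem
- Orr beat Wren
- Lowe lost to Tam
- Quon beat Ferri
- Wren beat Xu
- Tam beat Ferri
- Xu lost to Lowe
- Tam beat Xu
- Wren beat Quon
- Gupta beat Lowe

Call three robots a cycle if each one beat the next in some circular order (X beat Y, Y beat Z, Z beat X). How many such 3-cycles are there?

Win totals: Wren 3, Orr 6, Nkem 4, Quon 3, Xu 1, Ferri 1, Lowe 5, Tam 8, Gupta 5.
A robot with w wins dominates both others in C(w,2) triples; summing gives 3 + 15 + 6 + 3 + 0 + 0 + 10 + 28 + 10 = 75 transitive triples.
Total triples C(9,3) = 84, so cyclic triples = 84 − 75 = 9.

9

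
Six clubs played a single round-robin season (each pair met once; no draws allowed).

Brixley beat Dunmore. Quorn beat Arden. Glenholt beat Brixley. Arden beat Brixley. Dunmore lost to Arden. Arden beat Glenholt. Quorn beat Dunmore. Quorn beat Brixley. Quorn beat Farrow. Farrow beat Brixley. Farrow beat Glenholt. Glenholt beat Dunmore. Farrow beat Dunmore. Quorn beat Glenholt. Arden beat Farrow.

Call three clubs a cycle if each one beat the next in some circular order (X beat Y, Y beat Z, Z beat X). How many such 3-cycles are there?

Win totals: Arden 4, Farrow 3, Brixley 1, Quorn 5, Dunmore 0, Glenholt 2.
A club with w wins dominates both others in C(w,2) triples; summing gives 6 + 3 + 0 + 10 + 0 + 1 = 20 transitive triples.
Total triples C(6,3) = 20, so cyclic triples = 20 − 20 = 0.

0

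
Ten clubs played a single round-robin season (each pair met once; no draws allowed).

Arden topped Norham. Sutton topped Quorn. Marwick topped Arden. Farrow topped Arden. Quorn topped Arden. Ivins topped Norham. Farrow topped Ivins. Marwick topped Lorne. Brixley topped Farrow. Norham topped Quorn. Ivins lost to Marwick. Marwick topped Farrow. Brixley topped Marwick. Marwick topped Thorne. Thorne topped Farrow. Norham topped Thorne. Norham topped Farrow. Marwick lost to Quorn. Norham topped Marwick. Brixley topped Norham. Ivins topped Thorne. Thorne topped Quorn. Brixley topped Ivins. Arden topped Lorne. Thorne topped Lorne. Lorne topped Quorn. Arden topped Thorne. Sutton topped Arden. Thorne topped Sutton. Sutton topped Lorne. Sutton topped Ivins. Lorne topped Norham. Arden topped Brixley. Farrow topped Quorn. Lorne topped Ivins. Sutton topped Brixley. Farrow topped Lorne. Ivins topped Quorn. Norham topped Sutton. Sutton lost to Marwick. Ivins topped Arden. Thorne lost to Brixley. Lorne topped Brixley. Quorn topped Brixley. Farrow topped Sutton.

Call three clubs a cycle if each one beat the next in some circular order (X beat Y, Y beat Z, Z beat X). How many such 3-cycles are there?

38

Win totals: Farrow 5, Thorne 4, Sutton 5, Brixley 5, Marwick 6, Arden 4, Quorn 3, Ivins 4, Lorne 4, Norham 5.
A club with w wins dominates both others in C(w,2) triples; summing gives 10 + 6 + 10 + 10 + 15 + 6 + 3 + 6 + 6 + 10 = 82 transitive triples.
Total triples C(10,3) = 120, so cyclic triples = 120 − 82 = 38.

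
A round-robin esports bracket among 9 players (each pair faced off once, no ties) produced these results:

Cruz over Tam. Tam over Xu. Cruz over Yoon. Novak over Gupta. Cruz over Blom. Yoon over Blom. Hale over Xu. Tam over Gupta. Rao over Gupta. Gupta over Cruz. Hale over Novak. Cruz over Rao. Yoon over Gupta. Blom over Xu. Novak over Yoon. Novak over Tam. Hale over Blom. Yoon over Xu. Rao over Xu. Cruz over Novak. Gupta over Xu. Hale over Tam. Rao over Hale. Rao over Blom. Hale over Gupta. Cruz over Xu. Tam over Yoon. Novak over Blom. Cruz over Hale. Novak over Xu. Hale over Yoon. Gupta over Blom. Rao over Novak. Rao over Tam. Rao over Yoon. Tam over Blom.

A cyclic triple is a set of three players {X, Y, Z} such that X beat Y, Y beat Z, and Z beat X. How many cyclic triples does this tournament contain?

5

Win totals: Rao 7, Yoon 3, Cruz 7, Novak 5, Tam 4, Blom 1, Gupta 3, Xu 0, Hale 6.
A player with w wins dominates both others in C(w,2) triples; summing gives 21 + 3 + 21 + 10 + 6 + 0 + 3 + 0 + 15 = 79 transitive triples.
Total triples C(9,3) = 84, so cyclic triples = 84 − 79 = 5.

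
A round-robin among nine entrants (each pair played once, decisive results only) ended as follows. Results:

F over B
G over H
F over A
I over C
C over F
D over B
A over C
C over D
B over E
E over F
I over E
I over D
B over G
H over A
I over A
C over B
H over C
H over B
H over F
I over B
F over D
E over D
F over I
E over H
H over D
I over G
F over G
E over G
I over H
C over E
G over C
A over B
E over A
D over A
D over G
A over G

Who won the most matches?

Win totals: A 3, B 2, C 4, D 3, E 5, F 5, G 2, H 5, I 7.
I leads with 7 wins (next highest: 5).

I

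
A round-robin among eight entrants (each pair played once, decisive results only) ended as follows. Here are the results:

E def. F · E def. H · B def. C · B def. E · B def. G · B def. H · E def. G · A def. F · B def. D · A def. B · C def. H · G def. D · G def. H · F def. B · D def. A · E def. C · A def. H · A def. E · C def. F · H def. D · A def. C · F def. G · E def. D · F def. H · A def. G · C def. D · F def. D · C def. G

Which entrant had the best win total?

Win totals: A 6, B 5, C 4, D 1, E 5, F 4, G 2, H 1.
A leads with 6 wins (next highest: 5).

A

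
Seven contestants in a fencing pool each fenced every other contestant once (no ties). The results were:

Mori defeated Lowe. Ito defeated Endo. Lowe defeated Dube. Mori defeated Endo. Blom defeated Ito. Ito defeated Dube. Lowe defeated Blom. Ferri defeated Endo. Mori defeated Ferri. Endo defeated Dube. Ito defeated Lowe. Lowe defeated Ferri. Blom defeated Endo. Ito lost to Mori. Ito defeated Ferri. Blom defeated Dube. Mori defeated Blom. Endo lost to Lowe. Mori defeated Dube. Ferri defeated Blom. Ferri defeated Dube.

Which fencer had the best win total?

Win totals: Dube 0, Mori 6, Ito 4, Blom 3, Ferri 3, Endo 1, Lowe 4.
Mori leads with 6 wins (next highest: 4).

Mori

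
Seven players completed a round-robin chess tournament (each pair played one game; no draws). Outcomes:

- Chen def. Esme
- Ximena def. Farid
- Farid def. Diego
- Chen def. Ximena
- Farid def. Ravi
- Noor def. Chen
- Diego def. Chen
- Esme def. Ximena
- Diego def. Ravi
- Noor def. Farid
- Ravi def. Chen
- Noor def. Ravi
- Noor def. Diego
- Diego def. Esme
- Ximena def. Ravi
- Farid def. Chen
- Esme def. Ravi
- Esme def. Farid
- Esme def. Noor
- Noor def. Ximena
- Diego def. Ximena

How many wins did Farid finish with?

3

Farid's results: beat Chen, Diego, Ravi; lost to Esme, Noor, Ximena.
That is 3 wins.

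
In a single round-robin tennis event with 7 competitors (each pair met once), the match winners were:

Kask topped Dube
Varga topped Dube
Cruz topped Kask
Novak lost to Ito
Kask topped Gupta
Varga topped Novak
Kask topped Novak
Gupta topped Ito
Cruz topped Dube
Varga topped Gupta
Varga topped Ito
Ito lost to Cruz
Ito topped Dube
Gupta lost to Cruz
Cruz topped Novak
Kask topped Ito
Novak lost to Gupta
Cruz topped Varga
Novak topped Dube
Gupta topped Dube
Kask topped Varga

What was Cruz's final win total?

6

Cruz's results: beat Kask, Gupta, Novak, Ito, Varga, Dube; lost to no one.
That is 6 wins.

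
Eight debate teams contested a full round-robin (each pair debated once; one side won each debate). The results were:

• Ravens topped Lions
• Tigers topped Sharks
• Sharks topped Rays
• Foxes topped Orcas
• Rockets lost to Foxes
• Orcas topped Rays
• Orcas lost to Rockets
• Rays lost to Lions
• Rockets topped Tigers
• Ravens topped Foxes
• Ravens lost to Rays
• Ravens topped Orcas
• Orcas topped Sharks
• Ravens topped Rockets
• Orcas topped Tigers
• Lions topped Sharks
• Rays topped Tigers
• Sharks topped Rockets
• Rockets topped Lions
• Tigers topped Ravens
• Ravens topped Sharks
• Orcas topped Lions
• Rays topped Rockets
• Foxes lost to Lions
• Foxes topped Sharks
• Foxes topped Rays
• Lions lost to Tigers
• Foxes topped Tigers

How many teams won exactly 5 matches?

Win totals: Ravens 5, Tigers 3, Rockets 3, Rays 3, Foxes 5, Sharks 2, Lions 3, Orcas 4.
Exactly 5: Ravens, Foxes — 2 teams.

2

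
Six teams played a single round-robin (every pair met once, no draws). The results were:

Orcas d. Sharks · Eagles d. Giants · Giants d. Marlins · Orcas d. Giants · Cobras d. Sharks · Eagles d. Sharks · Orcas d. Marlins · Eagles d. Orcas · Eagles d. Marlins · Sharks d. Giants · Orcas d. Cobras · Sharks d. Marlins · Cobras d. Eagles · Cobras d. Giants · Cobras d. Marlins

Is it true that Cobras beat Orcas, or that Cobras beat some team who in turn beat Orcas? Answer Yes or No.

Cobras did not beat Orcas directly.
Cobras beat Sharks, Giants, Marlins, Eagles. Of those, Eagles beat Orcas.

Yes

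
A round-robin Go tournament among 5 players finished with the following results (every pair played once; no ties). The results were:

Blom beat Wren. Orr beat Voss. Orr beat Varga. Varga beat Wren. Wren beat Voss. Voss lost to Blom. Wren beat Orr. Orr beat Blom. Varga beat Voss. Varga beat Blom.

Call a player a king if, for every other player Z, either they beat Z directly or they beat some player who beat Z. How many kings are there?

3

Voss cannot reach Blom, Orr, Varga, Wren in two steps.
Blom cannot reach Varga in two steps.
Orr reaches everyone (king).
Varga reaches everyone (king).
Wren reaches everyone (king).
Kings: Orr, Varga, Wren — 3.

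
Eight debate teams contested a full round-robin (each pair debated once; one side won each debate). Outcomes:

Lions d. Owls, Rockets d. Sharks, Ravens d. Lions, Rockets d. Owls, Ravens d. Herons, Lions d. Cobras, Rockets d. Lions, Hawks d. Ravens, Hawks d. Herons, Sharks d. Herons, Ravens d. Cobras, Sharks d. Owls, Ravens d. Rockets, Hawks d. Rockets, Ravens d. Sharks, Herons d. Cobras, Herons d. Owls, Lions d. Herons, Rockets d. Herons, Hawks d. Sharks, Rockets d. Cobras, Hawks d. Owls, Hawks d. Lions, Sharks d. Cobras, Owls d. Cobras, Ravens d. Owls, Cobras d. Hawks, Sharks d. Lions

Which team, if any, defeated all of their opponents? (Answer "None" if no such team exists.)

Highest win total is Ravens with 6 (out of 7 possible).
Ravens lost to Hawks, so no team went undefeated.

None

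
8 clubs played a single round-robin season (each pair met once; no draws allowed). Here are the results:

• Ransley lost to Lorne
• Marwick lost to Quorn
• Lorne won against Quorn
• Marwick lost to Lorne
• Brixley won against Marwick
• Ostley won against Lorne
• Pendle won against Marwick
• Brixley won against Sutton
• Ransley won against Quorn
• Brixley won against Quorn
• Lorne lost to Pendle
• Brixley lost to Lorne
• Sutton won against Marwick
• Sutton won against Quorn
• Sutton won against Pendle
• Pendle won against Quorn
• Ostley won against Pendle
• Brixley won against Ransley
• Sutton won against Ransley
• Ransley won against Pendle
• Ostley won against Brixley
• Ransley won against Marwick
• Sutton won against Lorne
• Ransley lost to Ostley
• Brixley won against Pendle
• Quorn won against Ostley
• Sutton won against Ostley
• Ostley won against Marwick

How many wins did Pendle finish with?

3

Pendle's results: beat Quorn, Lorne, Marwick; lost to Ostley, Sutton, Brixley, Ransley.
That is 3 wins.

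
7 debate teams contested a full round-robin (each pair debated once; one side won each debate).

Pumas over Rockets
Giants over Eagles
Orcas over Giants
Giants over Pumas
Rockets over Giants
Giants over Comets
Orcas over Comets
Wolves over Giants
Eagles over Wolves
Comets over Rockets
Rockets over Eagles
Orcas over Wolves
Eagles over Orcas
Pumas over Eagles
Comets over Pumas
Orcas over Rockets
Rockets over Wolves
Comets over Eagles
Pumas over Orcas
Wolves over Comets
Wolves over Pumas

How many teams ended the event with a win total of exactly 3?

Win totals: Pumas 3, Comets 3, Eagles 2, Giants 3, Wolves 3, Rockets 3, Orcas 4.
Exactly 3: Pumas, Comets, Giants, Wolves, Rockets — 5 teams.

5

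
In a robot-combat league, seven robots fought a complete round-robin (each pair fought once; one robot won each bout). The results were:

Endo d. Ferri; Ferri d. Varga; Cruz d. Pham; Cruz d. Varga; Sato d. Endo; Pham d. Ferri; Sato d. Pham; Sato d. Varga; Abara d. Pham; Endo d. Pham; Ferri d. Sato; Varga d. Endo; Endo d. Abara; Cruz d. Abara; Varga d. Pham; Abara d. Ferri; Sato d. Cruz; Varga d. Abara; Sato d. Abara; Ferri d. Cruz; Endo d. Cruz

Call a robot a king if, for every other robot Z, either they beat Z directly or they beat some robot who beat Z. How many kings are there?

3

Cruz cannot reach Sato in two steps.
Endo reaches everyone (king).
Varga cannot reach Sato in two steps.
Sato reaches everyone (king).
Abara cannot reach Endo in two steps.
Pham cannot reach Endo, Abara in two steps.
Ferri reaches everyone (king).
Kings: Endo, Sato, Ferri — 3.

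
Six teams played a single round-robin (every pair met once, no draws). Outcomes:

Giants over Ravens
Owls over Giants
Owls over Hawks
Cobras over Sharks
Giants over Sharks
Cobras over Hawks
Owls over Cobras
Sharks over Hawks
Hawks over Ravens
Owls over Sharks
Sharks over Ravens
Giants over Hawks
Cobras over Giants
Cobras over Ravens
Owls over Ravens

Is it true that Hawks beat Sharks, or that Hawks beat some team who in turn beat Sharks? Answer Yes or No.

No

Hawks did not beat Sharks directly.
Hawks beat Ravens, but each of them lost to Sharks. No two-step path.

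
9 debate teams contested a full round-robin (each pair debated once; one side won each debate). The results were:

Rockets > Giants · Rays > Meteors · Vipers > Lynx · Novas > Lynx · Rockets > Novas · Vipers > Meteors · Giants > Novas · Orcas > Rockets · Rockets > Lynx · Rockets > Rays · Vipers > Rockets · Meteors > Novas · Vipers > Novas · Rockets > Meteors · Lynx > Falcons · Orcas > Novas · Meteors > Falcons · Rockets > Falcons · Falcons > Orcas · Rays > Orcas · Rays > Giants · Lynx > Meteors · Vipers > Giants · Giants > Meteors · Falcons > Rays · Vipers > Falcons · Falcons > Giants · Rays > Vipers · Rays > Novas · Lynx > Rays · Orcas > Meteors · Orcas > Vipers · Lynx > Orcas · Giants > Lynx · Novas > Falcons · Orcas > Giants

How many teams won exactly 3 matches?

Win totals: Rockets 6, Falcons 3, Giants 3, Rays 5, Meteors 2, Vipers 6, Orcas 5, Novas 2, Lynx 4.
Exactly 3: Falcons, Giants — 2 teams.

2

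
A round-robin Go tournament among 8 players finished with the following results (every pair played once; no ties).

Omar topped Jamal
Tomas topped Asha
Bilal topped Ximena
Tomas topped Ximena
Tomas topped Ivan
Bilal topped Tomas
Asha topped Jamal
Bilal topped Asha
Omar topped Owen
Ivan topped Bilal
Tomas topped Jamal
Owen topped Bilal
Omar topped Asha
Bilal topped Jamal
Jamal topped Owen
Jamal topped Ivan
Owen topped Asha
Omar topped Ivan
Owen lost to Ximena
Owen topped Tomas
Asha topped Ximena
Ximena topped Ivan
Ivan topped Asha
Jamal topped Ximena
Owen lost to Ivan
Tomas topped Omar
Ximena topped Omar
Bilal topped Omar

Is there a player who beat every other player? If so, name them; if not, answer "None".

None

Highest win total is Tomas with 5 (out of 7 possible).
Tomas lost to Owen, Bilal, so no player went undefeated.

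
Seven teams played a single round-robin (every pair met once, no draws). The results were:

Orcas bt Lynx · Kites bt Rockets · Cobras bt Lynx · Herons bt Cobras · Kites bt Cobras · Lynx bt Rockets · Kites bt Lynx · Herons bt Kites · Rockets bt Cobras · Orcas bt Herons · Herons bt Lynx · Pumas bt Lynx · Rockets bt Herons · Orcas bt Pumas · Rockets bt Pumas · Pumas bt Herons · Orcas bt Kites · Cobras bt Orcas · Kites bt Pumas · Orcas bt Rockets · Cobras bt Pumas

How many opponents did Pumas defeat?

2

Pumas' results: beat Herons, Lynx; lost to Kites, Cobras, Orcas, Rockets.
That is 2 wins.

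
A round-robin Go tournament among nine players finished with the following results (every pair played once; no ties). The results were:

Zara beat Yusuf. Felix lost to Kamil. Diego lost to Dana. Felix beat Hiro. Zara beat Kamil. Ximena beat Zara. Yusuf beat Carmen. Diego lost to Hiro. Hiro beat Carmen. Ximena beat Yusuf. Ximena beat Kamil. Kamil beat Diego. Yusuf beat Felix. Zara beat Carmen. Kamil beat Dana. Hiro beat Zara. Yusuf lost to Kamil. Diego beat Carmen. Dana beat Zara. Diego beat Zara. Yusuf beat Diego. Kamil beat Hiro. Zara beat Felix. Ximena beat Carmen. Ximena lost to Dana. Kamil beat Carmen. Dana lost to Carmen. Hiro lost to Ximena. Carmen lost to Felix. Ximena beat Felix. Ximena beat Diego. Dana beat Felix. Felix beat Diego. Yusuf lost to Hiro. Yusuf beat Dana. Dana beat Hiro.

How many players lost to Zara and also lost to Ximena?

4

Zara beat: Kamil, Felix, Carmen, Yusuf.
Ximena beat: Hiro, Diego, Kamil, Felix, Carmen, Yusuf, Zara.
Both beat: Kamil, Felix, Carmen, Yusuf — 4.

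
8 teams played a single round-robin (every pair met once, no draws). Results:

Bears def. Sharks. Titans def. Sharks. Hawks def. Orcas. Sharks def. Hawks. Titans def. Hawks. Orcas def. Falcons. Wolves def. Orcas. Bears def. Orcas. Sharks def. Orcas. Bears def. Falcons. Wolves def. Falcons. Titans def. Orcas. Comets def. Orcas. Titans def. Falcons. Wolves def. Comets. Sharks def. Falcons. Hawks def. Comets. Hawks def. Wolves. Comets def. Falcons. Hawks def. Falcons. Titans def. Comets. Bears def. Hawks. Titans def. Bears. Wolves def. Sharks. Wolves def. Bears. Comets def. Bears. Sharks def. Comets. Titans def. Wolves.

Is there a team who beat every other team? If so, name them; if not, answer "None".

Titans

Titans has 7 wins out of 7 opponents — a perfect record.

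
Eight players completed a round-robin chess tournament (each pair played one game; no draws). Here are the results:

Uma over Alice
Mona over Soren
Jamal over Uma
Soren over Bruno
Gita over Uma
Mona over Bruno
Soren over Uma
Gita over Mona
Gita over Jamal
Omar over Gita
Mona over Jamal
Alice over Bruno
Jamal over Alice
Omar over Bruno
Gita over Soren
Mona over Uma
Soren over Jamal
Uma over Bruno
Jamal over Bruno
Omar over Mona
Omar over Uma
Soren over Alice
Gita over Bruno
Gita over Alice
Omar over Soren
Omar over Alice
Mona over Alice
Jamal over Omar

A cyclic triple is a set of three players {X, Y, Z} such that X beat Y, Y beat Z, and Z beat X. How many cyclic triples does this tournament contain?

3

Win totals: Alice 1, Jamal 4, Soren 4, Omar 6, Bruno 0, Uma 2, Gita 6, Mona 5.
A player with w wins dominates both others in C(w,2) triples; summing gives 0 + 6 + 6 + 15 + 0 + 1 + 15 + 10 = 53 transitive triples.
Total triples C(8,3) = 56, so cyclic triples = 56 − 53 = 3.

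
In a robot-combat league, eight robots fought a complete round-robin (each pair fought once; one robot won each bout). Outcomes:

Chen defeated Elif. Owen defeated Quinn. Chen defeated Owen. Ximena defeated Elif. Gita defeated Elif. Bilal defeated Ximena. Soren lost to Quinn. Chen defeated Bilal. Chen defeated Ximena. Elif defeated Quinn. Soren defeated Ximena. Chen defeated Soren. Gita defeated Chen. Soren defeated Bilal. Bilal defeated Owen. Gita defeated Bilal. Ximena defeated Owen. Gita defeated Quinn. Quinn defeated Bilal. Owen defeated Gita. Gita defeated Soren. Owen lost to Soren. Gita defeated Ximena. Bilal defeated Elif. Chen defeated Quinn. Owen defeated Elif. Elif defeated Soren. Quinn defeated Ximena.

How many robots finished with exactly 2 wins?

2

Win totals: Gita 6, Quinn 3, Ximena 2, Bilal 3, Chen 6, Owen 3, Elif 2, Soren 3.
Exactly 2: Ximena, Elif — 2 robots.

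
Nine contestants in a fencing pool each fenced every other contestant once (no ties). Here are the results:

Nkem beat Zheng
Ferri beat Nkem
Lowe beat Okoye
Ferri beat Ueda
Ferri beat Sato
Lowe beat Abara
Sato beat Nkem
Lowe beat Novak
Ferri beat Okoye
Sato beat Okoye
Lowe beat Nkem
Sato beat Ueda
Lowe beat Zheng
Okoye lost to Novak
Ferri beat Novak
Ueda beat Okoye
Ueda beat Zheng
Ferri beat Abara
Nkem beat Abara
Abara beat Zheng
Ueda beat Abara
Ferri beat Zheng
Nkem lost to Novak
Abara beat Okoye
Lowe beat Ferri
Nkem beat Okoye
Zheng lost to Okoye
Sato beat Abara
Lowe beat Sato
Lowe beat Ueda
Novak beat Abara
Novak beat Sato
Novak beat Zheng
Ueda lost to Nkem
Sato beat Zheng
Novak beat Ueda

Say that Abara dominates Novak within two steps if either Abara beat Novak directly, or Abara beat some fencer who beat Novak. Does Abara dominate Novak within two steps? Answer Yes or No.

Abara did not beat Novak directly.
Abara beat Zheng, Okoye, but each of them lost to Novak. No two-step path.

No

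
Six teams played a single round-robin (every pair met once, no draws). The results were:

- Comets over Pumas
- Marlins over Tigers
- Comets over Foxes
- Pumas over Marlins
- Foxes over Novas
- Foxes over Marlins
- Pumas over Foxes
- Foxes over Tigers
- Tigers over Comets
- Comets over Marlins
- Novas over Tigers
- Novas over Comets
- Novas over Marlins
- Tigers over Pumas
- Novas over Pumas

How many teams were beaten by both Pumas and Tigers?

0

Pumas beat: Marlins, Foxes.
Tigers beat: Comets, Pumas.
No one was beaten by both.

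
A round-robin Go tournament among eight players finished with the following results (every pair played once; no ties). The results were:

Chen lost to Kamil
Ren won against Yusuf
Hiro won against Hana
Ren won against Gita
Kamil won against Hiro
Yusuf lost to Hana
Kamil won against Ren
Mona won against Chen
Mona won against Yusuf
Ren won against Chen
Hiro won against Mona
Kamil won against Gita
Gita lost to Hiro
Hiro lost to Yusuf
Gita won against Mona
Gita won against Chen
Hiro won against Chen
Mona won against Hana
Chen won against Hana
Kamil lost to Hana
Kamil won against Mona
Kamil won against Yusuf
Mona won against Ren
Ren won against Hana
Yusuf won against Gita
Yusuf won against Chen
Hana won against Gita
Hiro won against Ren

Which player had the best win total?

Kamil

Win totals: Kamil 6, Hana 3, Gita 2, Mona 4, Hiro 5, Chen 1, Ren 4, Yusuf 3.
Kamil leads with 6 wins (next highest: 5).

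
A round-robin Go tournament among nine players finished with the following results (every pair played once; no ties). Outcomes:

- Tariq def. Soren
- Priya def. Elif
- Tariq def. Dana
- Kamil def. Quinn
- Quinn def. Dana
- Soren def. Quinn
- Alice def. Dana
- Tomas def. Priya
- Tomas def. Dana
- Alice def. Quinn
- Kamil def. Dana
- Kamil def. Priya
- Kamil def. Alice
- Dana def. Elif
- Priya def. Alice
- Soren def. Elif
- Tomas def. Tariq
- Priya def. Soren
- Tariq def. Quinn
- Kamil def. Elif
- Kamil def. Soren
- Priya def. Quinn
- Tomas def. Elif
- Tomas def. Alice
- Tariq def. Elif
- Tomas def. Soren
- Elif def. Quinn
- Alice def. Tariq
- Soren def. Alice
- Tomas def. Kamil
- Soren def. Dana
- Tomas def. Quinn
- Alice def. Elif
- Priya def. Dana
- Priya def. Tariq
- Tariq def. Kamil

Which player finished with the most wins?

Tomas

Win totals: Tariq 5, Priya 6, Elif 1, Dana 1, Tomas 8, Soren 4, Kamil 6, Alice 4, Quinn 1.
Tomas leads with 8 wins (next highest: 6).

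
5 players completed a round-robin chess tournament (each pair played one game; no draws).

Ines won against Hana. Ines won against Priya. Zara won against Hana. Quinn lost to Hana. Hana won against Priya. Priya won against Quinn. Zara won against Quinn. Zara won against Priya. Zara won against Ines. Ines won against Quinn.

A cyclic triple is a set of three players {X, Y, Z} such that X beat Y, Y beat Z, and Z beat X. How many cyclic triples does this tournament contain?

Of the C(5,3) = 10 triples, the cyclic ones are: none.
That is 0.

0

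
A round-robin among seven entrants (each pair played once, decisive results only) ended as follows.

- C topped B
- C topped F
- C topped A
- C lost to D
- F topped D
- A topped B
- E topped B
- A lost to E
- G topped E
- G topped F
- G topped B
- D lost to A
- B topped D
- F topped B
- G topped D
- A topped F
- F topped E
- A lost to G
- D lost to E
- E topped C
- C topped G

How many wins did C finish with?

C's results: beat A, B, F, G; lost to D, E.
That is 4 wins.

4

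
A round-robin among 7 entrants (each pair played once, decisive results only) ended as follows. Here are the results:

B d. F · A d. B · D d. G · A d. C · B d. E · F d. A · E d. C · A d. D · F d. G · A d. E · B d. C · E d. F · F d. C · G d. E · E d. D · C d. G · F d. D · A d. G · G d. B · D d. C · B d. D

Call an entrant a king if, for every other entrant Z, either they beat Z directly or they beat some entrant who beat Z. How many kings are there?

3

A reaches everyone (king).
B reaches everyone (king).
C cannot reach A, D, F in two steps.
D cannot reach A, F in two steps.
E cannot reach B in two steps.
F reaches everyone (king).
G cannot reach A in two steps.
Kings: A, B, F — 3.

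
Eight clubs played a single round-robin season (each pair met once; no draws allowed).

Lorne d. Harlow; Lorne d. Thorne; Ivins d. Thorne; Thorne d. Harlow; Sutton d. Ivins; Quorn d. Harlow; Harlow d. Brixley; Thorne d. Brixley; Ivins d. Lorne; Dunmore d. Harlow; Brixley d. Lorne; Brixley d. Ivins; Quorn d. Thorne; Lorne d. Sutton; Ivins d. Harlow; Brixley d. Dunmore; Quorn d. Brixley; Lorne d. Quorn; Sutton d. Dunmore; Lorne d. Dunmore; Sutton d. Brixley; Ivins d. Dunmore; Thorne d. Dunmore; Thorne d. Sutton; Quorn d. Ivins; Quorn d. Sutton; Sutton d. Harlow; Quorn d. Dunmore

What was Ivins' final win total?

Ivins' results: beat Harlow, Thorne, Dunmore, Lorne; lost to Brixley, Sutton, Quorn.
That is 4 wins.

4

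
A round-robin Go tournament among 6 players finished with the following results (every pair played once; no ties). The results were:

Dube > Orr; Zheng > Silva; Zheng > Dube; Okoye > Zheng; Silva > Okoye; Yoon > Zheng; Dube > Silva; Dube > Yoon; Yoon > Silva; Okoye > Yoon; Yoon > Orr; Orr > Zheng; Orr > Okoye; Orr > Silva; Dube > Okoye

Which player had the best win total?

Win totals: Orr 3, Zheng 2, Yoon 3, Dube 4, Okoye 2, Silva 1.
Dube leads with 4 wins (next highest: 3).

Dube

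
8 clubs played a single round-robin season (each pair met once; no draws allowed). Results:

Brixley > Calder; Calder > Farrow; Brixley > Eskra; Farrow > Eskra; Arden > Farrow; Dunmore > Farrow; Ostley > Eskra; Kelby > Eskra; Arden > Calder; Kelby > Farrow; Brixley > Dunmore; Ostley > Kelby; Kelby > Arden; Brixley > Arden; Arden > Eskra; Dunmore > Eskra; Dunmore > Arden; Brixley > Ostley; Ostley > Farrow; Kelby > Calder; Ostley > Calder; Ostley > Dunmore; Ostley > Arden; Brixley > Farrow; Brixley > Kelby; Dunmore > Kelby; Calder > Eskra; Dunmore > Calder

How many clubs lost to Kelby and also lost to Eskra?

Kelby beat: Arden, Farrow, Calder, Eskra.
Eskra beat: no one.
No one was beaten by both.

0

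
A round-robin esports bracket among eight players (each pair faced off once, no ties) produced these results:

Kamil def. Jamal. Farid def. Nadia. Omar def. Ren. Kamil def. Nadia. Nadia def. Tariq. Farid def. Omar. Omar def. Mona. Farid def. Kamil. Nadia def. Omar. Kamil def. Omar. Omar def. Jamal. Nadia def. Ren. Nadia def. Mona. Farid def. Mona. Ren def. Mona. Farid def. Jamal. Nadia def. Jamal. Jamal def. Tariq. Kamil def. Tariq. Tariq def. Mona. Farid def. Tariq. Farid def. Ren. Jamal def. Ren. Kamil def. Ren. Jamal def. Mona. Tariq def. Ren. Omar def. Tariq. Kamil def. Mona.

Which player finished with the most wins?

Win totals: Mona 0, Ren 1, Nadia 5, Tariq 2, Jamal 3, Kamil 6, Farid 7, Omar 4.
Farid leads with 7 wins (next highest: 6).

Farid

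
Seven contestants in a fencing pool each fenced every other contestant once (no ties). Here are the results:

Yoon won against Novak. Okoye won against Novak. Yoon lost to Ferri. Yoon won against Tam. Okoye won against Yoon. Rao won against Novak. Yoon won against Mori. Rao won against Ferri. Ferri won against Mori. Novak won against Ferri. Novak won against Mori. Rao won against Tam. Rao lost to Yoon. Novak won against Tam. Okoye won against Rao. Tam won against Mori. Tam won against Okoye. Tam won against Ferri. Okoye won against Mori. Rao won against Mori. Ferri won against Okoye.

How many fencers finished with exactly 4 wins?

Win totals: Tam 3, Rao 4, Okoye 4, Yoon 4, Mori 0, Novak 3, Ferri 3.
Exactly 4: Rao, Okoye, Yoon — 3 fencers.

3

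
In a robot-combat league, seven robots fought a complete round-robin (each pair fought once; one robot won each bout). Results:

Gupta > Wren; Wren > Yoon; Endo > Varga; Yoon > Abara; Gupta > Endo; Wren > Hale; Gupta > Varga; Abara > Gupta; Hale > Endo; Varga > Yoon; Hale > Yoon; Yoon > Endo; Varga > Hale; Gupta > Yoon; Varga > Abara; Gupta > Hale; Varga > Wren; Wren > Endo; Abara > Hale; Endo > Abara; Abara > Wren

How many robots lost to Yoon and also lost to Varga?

Yoon beat: Abara, Endo.
Varga beat: Abara, Wren, Hale, Yoon.
Both beat: Abara — 1.

1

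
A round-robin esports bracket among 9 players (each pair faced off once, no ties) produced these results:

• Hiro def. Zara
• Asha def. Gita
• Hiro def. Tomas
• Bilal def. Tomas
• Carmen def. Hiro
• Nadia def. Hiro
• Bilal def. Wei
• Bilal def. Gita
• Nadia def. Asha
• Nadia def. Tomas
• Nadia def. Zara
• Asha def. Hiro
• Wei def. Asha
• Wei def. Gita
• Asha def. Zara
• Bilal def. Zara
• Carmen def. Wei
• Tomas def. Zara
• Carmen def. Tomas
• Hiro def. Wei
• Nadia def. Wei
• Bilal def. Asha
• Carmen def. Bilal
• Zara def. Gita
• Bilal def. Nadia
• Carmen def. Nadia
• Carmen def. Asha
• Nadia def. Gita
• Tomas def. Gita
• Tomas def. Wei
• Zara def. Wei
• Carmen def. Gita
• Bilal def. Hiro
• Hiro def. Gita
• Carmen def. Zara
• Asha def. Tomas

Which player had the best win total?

Carmen

Win totals: Carmen 8, Gita 0, Tomas 3, Nadia 6, Hiro 4, Bilal 7, Asha 4, Zara 2, Wei 2.
Carmen leads with 8 wins (next highest: 7).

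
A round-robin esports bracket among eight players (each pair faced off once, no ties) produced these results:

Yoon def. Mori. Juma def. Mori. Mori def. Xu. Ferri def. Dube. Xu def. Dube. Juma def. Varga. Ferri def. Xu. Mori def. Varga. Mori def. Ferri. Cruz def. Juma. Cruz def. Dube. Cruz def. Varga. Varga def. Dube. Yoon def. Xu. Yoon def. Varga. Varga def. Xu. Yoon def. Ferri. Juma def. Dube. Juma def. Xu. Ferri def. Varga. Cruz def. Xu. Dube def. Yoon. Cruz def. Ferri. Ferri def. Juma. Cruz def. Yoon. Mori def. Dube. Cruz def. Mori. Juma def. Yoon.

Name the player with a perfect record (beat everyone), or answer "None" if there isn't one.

Cruz has 7 wins out of 7 opponents — a perfect record.

Cruz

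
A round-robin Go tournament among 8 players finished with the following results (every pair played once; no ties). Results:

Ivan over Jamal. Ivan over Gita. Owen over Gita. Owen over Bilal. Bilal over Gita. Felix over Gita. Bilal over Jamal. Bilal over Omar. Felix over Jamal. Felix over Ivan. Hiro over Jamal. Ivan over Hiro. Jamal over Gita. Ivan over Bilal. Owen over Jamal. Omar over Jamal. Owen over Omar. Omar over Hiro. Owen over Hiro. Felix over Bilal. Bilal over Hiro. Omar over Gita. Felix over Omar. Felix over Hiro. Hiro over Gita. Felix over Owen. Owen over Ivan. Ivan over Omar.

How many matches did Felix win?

Felix's results: beat Omar, Ivan, Jamal, Owen, Hiro, Bilal, Gita; lost to no one.
That is 7 wins.

7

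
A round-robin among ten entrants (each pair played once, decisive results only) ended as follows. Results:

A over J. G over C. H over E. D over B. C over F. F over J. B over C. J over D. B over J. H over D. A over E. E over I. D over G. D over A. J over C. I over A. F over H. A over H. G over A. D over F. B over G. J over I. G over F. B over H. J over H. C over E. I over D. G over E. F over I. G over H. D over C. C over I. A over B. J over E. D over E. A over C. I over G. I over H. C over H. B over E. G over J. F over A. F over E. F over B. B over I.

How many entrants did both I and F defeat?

I beat: A, D, G, H.
F beat: A, B, E, H, I, J.
Both beat: A, H — 2.

2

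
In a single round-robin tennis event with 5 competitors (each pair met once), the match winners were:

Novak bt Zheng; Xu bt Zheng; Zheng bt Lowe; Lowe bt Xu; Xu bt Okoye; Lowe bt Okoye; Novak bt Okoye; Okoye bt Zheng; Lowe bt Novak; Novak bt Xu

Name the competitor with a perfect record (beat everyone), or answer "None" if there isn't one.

Highest win total is Novak with 3 (out of 4 possible).
Novak lost to Lowe, so no competitor went undefeated.

None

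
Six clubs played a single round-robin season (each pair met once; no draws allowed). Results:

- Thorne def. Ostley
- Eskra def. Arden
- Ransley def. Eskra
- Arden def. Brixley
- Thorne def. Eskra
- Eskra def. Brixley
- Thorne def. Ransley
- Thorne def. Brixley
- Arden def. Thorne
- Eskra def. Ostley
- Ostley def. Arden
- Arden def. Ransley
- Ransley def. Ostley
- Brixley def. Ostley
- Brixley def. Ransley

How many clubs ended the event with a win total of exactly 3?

2

Win totals: Eskra 3, Arden 3, Thorne 4, Ransley 2, Ostley 1, Brixley 2.
Exactly 3: Eskra, Arden — 2 clubs.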